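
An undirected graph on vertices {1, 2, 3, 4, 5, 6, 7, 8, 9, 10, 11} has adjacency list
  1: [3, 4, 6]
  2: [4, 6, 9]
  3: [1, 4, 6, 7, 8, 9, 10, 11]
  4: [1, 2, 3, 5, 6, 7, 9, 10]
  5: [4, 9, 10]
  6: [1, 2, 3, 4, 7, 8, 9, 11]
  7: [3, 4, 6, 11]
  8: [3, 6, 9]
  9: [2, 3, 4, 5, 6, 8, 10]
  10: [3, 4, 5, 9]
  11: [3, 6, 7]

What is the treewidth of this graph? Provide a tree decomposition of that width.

Every bag has size at most 4, so the width is 4 − 1 = 3 and tw(G) ≤ 3. Conversely, {2, 4, 6, 9} is a clique of size 4, and the vertices of any clique must share a bag in every tree decomposition; so some bag has ≥ 4 vertices and tw(G) ≥ 3. Therefore the treewidth is 3.

Treewidth 3.
One optimal decomposition is:
Bags: B1 = {1, 3, 4, 6}  B2 = {3, 4, 6, 7}  B3 = {3, 4, 6, 9}  B4 = {3, 6, 8, 9}  B5 = {3, 6, 7, 11}  B6 = {3, 4, 9, 10}  B7 = {2, 4, 6, 9}  B8 = {4, 5, 9, 10}
Tree: B1–B2, B1–B3, B3–B4, B2–B5, B3–B6, B3–B7, B6–B8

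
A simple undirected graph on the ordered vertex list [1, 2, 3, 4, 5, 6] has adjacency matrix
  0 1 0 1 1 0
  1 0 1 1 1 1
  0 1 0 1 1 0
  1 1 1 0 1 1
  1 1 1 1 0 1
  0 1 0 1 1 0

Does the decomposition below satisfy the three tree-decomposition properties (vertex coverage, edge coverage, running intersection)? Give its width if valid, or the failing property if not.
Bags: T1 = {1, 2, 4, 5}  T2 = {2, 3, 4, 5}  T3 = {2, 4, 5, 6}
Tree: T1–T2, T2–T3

Checking the three conditions: (i) the bags cover all of {1, 2, 3, 4, 5, 6}; (ii) for each edge, some bag contains both endpoints; (iii) the bags containing any fixed vertex form a subtree. All hold, so the decomposition is valid with width 4 − 1 = 3.

Yes; width 3.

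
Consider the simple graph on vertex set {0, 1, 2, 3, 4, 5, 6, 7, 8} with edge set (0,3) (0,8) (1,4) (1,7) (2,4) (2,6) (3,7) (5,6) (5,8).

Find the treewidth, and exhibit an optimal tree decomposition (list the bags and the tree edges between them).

Each bag holds 3 vertices, so the decomposition has width 2, which upper-bounds the treewidth. For the lower bound, G contains the cycle 2–6–5–8–0–3–7–1–4–2, so G is not a forest; only forests have treewidth ≤ 1, hence tw(G) ≥ 2. Therefore the treewidth is 2.

Treewidth 2.
Bags: B1 = {2, 5, 6}  B2 = {2, 5, 8}  B3 = {0, 2, 8}  B4 = {0, 2, 3}  B5 = {2, 3, 7}  B6 = {1, 2, 7}  B7 = {1, 2, 4}
Tree: B1–B2, B2–B3, B3–B4, B4–B5, B5–B6, B6–B7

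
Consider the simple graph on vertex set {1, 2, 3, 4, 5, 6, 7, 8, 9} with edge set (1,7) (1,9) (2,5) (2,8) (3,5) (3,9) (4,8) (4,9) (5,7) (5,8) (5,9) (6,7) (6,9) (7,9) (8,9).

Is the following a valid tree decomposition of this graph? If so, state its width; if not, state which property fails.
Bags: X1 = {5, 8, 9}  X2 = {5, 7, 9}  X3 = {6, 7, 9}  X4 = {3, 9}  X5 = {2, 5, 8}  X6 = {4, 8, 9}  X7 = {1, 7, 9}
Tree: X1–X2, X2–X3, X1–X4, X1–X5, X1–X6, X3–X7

A tree decomposition must satisfy three properties: every vertex lies in some bag; for every edge, both endpoints lie together in some bag; and for every vertex, the bags containing it form a connected subtree. Here edge (5,3) lies in no bag, so the decomposition is invalid.

No — edge (5,3) lies in no bag.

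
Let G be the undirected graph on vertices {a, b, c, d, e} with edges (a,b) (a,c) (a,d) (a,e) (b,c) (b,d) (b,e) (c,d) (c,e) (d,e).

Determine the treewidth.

4

A width-4 tree decomposition is:
Bags: B1 = {a, b, c, d, e}
Tree: (single bag)
With just one bag of size 5, the width is 5 − 1 = 4, so tw(G) ≤ 4. Conversely, {a, b, c, d, e} is a clique of size 5, and the vertices of any clique must share a bag in every tree decomposition; so some bag has ≥ 5 vertices and tw(G) ≥ 4. Therefore the treewidth is 4.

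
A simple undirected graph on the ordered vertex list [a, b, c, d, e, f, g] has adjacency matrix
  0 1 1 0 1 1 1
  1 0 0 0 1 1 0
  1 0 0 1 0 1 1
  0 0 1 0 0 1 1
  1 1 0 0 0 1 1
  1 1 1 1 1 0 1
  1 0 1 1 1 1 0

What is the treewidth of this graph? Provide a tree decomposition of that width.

Treewidth 3.
One optimal decomposition is:
Bags: B1 = {c, d, f, g}  B2 = {a, c, f, g}  B3 = {a, e, f, g}  B4 = {a, b, e, f}
Tree: B1–B2, B2–B3, B3–B4

The largest bag has 4 vertices, giving width 3; this decomposition certifies tw(G) ≤ 3. Conversely, {a, e, f, g} is a clique of size 4, and the vertices of any clique must share a bag in every tree decomposition; so some bag has ≥ 4 vertices and tw(G) ≥ 3. The upper and lower bounds meet at 3, so that is the treewidth.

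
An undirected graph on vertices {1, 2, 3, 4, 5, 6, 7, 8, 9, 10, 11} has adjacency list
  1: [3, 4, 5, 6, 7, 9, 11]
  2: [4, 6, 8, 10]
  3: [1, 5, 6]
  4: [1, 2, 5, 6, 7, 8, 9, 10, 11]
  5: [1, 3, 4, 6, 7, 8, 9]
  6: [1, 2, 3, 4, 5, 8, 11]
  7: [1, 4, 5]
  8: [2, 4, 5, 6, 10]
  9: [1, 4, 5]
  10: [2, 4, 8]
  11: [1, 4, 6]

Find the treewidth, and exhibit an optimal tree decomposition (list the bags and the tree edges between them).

Treewidth 3.
Bags: B1 = {1, 4, 6, 11}  B2 = {1, 4, 5, 6}  B3 = {4, 5, 6, 8}  B4 = {2, 4, 6, 8}  B5 = {1, 4, 5, 7}  B6 = {2, 4, 8, 10}  B7 = {1, 4, 5, 9}  B8 = {1, 3, 5, 6}
Tree: B1–B2, B2–B3, B3–B4, B2–B5, B4–B6, B2–B7, B2–B8

Each bag holds 4 vertices, so the decomposition has width 3, which upper-bounds the treewidth. For the lower bound, the 4 vertices {1, 3, 5, 6} are pairwise adjacent, and any tree decomposition puts a clique entirely inside one bag — forcing width ≥ 3. Therefore the treewidth is 3.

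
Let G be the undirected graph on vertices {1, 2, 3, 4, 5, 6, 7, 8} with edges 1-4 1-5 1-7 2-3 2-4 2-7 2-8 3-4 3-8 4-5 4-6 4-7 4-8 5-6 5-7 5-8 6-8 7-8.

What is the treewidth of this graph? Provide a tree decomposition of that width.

Treewidth 3.
One optimal decomposition is:
Bags: B1 = {2, 4, 7, 8}  B2 = {2, 3, 4, 8}  B3 = {4, 5, 7, 8}  B4 = {4, 5, 6, 8}  B5 = {1, 4, 5, 7}
Tree: B1–B2, B1–B3, B3–B4, B3–B5

Every bag has size at most 4, so the width is 4 − 1 = 3 and tw(G) ≤ 3. Conversely, {2, 3, 4, 8} is a clique of size 4, and the vertices of any clique must share a bag in every tree decomposition; so some bag has ≥ 4 vertices and tw(G) ≥ 3. Combining the bounds, tw(G) = 3.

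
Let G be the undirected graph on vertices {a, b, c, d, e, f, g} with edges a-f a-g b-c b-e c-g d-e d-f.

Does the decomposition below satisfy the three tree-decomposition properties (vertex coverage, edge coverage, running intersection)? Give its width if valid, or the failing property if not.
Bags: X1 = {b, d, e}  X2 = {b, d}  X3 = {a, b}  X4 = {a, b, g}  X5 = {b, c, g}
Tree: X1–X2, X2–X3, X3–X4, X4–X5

No — vertex f appears in no bag.

A tree decomposition must satisfy three properties: every vertex lies in some bag; for every edge, both endpoints lie together in some bag; and for every vertex, the bags containing it form a connected subtree. Here vertex f appears in no bag, so the decomposition is invalid.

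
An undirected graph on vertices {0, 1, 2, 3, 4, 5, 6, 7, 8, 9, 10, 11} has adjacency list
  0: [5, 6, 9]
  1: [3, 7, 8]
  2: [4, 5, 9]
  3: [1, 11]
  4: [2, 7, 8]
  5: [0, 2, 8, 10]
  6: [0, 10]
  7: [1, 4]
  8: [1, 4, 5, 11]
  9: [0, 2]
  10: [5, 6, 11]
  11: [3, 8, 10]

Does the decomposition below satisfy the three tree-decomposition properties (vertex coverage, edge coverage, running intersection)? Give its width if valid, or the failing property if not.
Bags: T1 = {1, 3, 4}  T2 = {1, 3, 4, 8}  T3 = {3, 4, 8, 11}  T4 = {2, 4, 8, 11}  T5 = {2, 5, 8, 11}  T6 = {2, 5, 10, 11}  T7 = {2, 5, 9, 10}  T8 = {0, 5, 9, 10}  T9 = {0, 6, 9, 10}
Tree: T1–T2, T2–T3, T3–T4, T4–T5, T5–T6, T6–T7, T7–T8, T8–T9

A tree decomposition must satisfy three properties: every vertex lies in some bag; for every edge, both endpoints lie together in some bag; and for every vertex, the bags containing it form a connected subtree. Here vertex 7 appears in no bag, so the decomposition is invalid.

No — vertex 7 appears in no bag.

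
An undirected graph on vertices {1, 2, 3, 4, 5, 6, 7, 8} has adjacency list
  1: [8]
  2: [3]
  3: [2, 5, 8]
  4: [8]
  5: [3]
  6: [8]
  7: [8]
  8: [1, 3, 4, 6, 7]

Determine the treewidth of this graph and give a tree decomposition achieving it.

Treewidth 1.
Bags: B1 = {2, 3}  B2 = {3, 8}  B3 = {4, 8}  B4 = {1, 8}  B5 = {7, 8}  B6 = {6, 8}  B7 = {3, 5}
Tree: B1–B2, B2–B3, B3–B4, B2–B5, B2–B6, B2–B7

Every bag has size at most 2, so the width is 2 − 1 = 1 and tw(G) ≤ 1. Any graph with an edge has treewidth ≥ 1, and G has the edge 2–3. Combining the bounds, tw(G) = 1.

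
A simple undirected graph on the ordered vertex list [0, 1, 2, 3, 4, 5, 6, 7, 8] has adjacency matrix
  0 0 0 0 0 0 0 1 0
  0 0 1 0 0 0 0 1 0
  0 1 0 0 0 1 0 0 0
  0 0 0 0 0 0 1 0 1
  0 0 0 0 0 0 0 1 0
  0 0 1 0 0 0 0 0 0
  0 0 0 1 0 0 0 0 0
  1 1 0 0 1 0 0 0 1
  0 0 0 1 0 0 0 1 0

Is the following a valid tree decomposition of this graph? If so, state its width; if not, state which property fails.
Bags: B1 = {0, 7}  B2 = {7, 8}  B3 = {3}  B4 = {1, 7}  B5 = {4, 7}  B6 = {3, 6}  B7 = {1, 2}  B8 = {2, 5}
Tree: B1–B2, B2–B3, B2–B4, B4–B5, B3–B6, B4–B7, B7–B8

No — edge (8,3) lies in no bag.

A tree decomposition must satisfy three properties: every vertex lies in some bag; for every edge, both endpoints lie together in some bag; and for every vertex, the bags containing it form a connected subtree. Here edge (8,3) lies in no bag, so the decomposition is invalid.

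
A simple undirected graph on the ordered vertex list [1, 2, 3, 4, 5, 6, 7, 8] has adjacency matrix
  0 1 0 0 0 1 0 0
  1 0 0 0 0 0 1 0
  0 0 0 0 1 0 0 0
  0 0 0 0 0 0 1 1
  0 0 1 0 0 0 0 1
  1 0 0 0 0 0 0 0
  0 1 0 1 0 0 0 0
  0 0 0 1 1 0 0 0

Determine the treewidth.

A width-1 tree decomposition is:
Bags: B1 = {3, 5}  B2 = {5, 8}  B3 = {4, 8}  B4 = {4, 7}  B5 = {2, 7}  B6 = {1, 2}  B7 = {1, 6}
Tree: B1–B2, B2–B3, B3–B4, B4–B5, B5–B6, B6–B7
Each bag holds 2 vertices, so the decomposition has width 1, which upper-bounds the treewidth. G has an edge, so its treewidth is at least 1. The upper and lower bounds meet at 1, so that is the treewidth.

1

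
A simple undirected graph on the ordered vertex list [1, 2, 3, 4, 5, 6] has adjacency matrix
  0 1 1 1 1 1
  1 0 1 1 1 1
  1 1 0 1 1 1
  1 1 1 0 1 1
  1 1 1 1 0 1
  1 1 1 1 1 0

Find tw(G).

A width-5 tree decomposition is:
Bags: B1 = {1, 2, 3, 4, 5, 6}
Tree: (single bag)
A single bag containing all 6 vertices is trivially a valid decomposition of width 5. For the lower bound, the 6 vertices {1, 2, 3, 4, 5, 6} are pairwise adjacent, and any tree decomposition puts a clique entirely inside one bag — forcing width ≥ 5. The upper and lower bounds meet at 5, so that is the treewidth.

5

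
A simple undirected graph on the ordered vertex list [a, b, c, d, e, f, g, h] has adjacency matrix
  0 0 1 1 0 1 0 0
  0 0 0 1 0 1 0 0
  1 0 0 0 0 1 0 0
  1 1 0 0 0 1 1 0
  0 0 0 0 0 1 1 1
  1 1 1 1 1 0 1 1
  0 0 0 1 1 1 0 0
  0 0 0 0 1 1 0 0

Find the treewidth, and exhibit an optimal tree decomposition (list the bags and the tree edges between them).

The largest bag has 3 vertices, giving width 2; this decomposition certifies tw(G) ≤ 2. For the lower bound, the 3 vertices {d, f, g} are pairwise adjacent, and any tree decomposition puts a clique entirely inside one bag — forcing width ≥ 2. Combining the bounds, tw(G) = 2.

Treewidth 2.
One such decomposition:
Bags: B1 = {a, d, f}  B2 = {d, f, g}  B3 = {e, f, g}  B4 = {a, c, f}  B5 = {e, f, h}  B6 = {b, d, f}
Tree: B1–B2, B2–B3, B1–B4, B3–B5, B2–B6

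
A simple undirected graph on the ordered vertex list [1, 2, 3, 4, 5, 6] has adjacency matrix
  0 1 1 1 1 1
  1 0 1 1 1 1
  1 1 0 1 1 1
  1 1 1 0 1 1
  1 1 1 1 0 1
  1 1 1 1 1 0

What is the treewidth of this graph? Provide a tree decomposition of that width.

A single bag containing all 6 vertices is trivially a valid decomposition of width 5. On the other hand G contains the 6-clique {1, 2, 3, 4, 5, 6}. A clique must lie in a single bag of any decomposition, so no decomposition can have width below 5. Hence tw(G) = 5 exactly.

Treewidth 5.
One optimal decomposition is:
Bags: B1 = {1, 2, 3, 4, 5, 6}
Tree: (single bag)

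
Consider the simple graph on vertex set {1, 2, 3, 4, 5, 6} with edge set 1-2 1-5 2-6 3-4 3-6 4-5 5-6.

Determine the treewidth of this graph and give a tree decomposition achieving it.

Treewidth 2.
Bags: B1 = {1, 2, 5}  B2 = {2, 5, 6}  B3 = {4, 5, 6}  B4 = {3, 4, 6}
Tree: B1–B2, B2–B3, B3–B4

Every bag has size at most 3, so the width is 3 − 1 = 2 and tw(G) ≤ 2. The edges 1–2–6–5–1 form a cycle, so G is not a tree and its treewidth is at least 2. Hence tw(G) = 2 exactly.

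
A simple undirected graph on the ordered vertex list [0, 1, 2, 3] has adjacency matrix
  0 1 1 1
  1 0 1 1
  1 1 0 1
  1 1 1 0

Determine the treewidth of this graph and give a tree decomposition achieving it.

With just one bag of size 4, the width is 4 − 1 = 3, so tw(G) ≤ 3. For the lower bound, the 4 vertices {0, 1, 2, 3} are pairwise adjacent, and any tree decomposition puts a clique entirely inside one bag — forcing width ≥ 3. Therefore the treewidth is 3.

Treewidth 3.
One such decomposition:
Bags: B1 = {0, 1, 2, 3}
Tree: (single bag)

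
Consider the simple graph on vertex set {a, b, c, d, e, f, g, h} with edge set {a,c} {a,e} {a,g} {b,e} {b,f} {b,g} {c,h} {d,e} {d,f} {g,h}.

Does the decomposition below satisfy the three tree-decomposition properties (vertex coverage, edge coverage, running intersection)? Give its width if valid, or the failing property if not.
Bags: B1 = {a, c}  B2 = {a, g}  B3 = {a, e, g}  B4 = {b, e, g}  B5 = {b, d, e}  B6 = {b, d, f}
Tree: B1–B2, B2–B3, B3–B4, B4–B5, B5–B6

No — vertex h appears in no bag.

A tree decomposition must satisfy three properties: every vertex lies in some bag; for every edge, both endpoints lie together in some bag; and for every vertex, the bags containing it form a connected subtree. Here vertex h appears in no bag, so the decomposition is invalid.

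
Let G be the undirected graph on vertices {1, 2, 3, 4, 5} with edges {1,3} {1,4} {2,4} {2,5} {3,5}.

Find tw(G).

A width-2 tree decomposition is:
Bags: B1 = {1, 3, 5}  B2 = {1, 2, 5}  B3 = {1, 2, 4}
Tree: B1–B2, B2–B3
Every bag has size at most 3, so the width is 3 − 1 = 2 and tw(G) ≤ 2. The edges 1–3–5–2–4–1 form a cycle, so G is not a tree and its treewidth is at least 2. The upper and lower bounds meet at 2, so that is the treewidth.

2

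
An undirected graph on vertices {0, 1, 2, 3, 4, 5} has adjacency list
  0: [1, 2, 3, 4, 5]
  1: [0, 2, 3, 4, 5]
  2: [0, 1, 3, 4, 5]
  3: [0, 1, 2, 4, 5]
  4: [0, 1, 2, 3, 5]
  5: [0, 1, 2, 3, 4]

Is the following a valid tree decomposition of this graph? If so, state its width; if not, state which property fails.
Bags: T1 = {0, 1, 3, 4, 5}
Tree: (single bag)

No — vertex 2 appears in no bag.

A tree decomposition must satisfy three properties: every vertex lies in some bag; for every edge, both endpoints lie together in some bag; and for every vertex, the bags containing it form a connected subtree. Here vertex 2 appears in no bag, so the decomposition is invalid.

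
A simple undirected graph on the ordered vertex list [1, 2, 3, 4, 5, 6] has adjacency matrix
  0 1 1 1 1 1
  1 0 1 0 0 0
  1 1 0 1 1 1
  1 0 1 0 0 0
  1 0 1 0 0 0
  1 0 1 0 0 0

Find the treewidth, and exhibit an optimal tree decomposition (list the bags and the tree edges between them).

The largest bag has 3 vertices, giving width 2; this decomposition certifies tw(G) ≤ 2. On the other hand G contains the 3-clique {1, 2, 3}. A clique must lie in a single bag of any decomposition, so no decomposition can have width below 2. Hence tw(G) = 2 exactly.

Treewidth 2.
Bags: B1 = {1, 3, 6}  B2 = {1, 2, 3}  B3 = {1, 3, 4}  B4 = {1, 3, 5}
Tree: B1–B2, B1–B3, B1–B4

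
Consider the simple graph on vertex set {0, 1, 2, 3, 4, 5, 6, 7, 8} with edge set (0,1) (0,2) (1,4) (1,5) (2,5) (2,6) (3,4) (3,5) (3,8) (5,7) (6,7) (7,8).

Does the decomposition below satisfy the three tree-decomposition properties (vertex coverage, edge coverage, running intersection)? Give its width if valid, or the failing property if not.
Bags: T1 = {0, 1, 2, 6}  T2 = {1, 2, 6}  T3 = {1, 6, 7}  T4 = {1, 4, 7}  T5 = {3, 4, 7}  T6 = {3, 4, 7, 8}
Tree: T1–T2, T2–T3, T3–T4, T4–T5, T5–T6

A tree decomposition must satisfy three properties: every vertex lies in some bag; for every edge, both endpoints lie together in some bag; and for every vertex, the bags containing it form a connected subtree. Here vertex 5 appears in no bag, so the decomposition is invalid.

No — vertex 5 appears in no bag.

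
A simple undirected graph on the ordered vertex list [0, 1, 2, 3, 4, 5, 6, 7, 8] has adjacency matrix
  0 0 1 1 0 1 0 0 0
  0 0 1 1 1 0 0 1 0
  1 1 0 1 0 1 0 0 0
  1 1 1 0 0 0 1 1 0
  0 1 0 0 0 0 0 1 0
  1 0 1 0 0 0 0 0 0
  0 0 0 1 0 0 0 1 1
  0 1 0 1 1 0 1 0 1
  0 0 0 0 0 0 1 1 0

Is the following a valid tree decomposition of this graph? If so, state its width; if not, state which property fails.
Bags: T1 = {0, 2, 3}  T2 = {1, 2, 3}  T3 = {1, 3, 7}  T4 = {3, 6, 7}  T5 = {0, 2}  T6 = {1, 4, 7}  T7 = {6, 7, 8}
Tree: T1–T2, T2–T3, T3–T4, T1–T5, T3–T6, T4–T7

A tree decomposition must satisfy three properties: every vertex lies in some bag; for every edge, both endpoints lie together in some bag; and for every vertex, the bags containing it form a connected subtree. Here vertex 5 appears in no bag, so the decomposition is invalid.

No — vertex 5 appears in no bag.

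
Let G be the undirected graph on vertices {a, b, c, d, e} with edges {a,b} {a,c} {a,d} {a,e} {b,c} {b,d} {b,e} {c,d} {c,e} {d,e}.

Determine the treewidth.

4

A width-4 tree decomposition is:
Bags: B1 = {a, b, c, d, e}
Tree: (single bag)
With just one bag of size 5, the width is 5 − 1 = 4, so tw(G) ≤ 4. Conversely, {a, b, c, d, e} is a clique of size 5, and the vertices of any clique must share a bag in every tree decomposition; so some bag has ≥ 5 vertices and tw(G) ≥ 4. Hence tw(G) = 4 exactly.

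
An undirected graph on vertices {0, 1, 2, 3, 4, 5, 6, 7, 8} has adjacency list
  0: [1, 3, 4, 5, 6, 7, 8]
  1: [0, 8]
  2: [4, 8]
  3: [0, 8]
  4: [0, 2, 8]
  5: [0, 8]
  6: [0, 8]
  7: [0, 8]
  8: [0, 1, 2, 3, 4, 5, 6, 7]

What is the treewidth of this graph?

A width-2 tree decomposition is:
Bags: B1 = {0, 6, 8}  B2 = {0, 5, 8}  B3 = {0, 3, 8}  B4 = {0, 7, 8}  B5 = {0, 4, 8}  B6 = {0, 1, 8}  B7 = {2, 4, 8}
Tree: B1–B2, B2–B3, B2–B4, B4–B5, B5–B6, B5–B7
The largest bag has 3 vertices, giving width 2; this decomposition certifies tw(G) ≤ 2. On the other hand G contains the 3-clique {0, 1, 8}. A clique must lie in a single bag of any decomposition, so no decomposition can have width below 2. Combining the bounds, tw(G) = 2.

2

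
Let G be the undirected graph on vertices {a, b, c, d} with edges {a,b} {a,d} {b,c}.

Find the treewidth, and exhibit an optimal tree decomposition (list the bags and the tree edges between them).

Treewidth 1.
Bags: B1 = {b, c}  B2 = {a, b}  B3 = {a, d}
Tree: B1–B2, B2–B3

Each bag holds 2 vertices, so the decomposition has width 1, which upper-bounds the treewidth. G has an edge, so its treewidth is at least 1. Therefore the treewidth is 1.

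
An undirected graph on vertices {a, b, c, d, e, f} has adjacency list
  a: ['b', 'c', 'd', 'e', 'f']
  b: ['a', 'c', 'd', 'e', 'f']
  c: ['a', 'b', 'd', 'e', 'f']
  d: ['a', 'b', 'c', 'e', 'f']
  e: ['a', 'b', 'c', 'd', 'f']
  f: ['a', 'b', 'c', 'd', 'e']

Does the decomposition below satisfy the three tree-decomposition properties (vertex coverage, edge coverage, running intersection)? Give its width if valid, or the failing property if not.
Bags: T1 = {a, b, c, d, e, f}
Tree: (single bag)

Every vertex of G appears in some bag (union = {a, b, c, d, e, f}); every edge is covered by a bag; and for each vertex v the set of bags containing v is connected in the bag tree. The decomposition is therefore valid. The largest bag has 6 vertices, so the width is 5.

Yes; width 5.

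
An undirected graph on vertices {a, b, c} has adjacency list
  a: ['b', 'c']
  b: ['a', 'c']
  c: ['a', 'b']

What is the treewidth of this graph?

2

A width-2 tree decomposition is:
Bags: B1 = {a, b, c}
Tree: (single bag)
With just one bag of size 3, the width is 3 − 1 = 2, so tw(G) ≤ 2. For the lower bound, the 3 vertices {a, b, c} are pairwise adjacent, and any tree decomposition puts a clique entirely inside one bag — forcing width ≥ 2. Combining the bounds, tw(G) = 2.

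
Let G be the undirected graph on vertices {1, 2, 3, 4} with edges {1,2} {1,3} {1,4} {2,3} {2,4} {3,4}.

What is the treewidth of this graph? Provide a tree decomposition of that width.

Treewidth 3.
One optimal decomposition is:
Bags: B1 = {1, 2, 3, 4}
Tree: (single bag)

With just one bag of size 4, the width is 4 − 1 = 3, so tw(G) ≤ 3. On the other hand G contains the 4-clique {1, 2, 3, 4}. A clique must lie in a single bag of any decomposition, so no decomposition can have width below 3. Therefore the treewidth is 3.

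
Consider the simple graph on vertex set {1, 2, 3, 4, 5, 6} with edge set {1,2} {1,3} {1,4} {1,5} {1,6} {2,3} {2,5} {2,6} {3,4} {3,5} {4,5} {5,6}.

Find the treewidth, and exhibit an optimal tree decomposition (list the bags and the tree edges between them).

Treewidth 3.
Bags: B1 = {1, 3, 4, 5}  B2 = {1, 2, 3, 5}  B3 = {1, 2, 5, 6}
Tree: B1–B2, B2–B3

Each bag holds 4 vertices, so the decomposition has width 3, which upper-bounds the treewidth. For the lower bound, the 4 vertices {1, 2, 3, 5} are pairwise adjacent, and any tree decomposition puts a clique entirely inside one bag — forcing width ≥ 3. Combining the bounds, tw(G) = 3.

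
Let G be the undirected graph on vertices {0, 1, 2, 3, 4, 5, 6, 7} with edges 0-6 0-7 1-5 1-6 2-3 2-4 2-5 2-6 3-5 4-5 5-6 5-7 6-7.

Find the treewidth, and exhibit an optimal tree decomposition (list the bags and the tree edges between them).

Treewidth 2.
One optimal decomposition is:
Bags: B1 = {2, 5, 6}  B2 = {5, 6, 7}  B3 = {2, 4, 5}  B4 = {0, 6, 7}  B5 = {1, 5, 6}  B6 = {2, 3, 5}
Tree: B1–B2, B1–B3, B2–B4, B2–B5, B3–B6

Each bag holds 3 vertices, so the decomposition has width 2, which upper-bounds the treewidth. On the other hand G contains the 3-clique {0, 6, 7}. A clique must lie in a single bag of any decomposition, so no decomposition can have width below 2. Hence tw(G) = 2 exactly.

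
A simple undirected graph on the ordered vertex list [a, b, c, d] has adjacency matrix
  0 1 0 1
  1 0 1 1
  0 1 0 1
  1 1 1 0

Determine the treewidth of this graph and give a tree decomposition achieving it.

Each bag holds 3 vertices, so the decomposition has width 2, which upper-bounds the treewidth. On the other hand G contains the 3-clique {b, c, d}. A clique must lie in a single bag of any decomposition, so no decomposition can have width below 2. Therefore the treewidth is 2.

Treewidth 2.
Bags: B1 = {b, c, d}  B2 = {a, b, d}
Tree: B1–B2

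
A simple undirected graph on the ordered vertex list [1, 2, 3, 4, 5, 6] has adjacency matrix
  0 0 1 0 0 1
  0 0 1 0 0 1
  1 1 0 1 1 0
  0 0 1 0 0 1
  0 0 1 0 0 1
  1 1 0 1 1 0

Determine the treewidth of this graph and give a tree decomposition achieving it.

Treewidth 2.
Bags: B1 = {2, 3, 6}  B2 = {1, 3, 6}  B3 = {3, 5, 6}  B4 = {3, 4, 6}
Tree: B1–B2, B2–B3, B3–B4

The largest bag has 3 vertices, giving width 2; this decomposition certifies tw(G) ≤ 2. For the lower bound, G contains the cycle 3–2–6–1–3, so G is not a forest; only forests have treewidth ≤ 1, hence tw(G) ≥ 2. The upper and lower bounds meet at 2, so that is the treewidth.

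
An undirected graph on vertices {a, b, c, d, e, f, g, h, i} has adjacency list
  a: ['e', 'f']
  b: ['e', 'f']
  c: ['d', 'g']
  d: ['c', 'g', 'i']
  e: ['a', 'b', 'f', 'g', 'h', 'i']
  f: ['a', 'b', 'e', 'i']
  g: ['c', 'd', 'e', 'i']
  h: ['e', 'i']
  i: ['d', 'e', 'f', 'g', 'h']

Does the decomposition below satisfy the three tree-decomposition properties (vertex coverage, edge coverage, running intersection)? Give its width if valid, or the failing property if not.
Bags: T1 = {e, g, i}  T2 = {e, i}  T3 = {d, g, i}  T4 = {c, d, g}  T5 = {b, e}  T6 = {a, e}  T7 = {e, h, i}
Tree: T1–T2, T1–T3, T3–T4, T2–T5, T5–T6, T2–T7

No — vertex f appears in no bag.

A tree decomposition must satisfy three properties: every vertex lies in some bag; for every edge, both endpoints lie together in some bag; and for every vertex, the bags containing it form a connected subtree. Here vertex f appears in no bag, so the decomposition is invalid.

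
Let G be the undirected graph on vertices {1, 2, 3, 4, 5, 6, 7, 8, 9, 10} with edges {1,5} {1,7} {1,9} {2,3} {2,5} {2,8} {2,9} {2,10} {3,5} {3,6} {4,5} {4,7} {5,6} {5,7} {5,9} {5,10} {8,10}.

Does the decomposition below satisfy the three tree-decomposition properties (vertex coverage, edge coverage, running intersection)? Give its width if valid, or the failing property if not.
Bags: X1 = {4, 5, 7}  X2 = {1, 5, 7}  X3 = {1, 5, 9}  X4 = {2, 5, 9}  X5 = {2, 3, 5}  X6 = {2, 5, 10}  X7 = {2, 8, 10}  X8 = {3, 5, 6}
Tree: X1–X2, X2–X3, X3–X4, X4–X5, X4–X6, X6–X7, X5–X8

Every vertex of G appears in some bag (union = {1, 2, 3, 4, 5, 6, 7, 8, 9, 10}); every edge is covered by a bag; and for each vertex v the set of bags containing v is connected in the bag tree. The decomposition is therefore valid. The largest bag has 3 vertices, so the width is 2.

Yes; width 2.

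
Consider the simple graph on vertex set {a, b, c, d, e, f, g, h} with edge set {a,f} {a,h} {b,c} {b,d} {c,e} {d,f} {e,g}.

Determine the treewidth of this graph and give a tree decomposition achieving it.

The largest bag has 2 vertices, giving width 1; this decomposition certifies tw(G) ≤ 1. Since G has at least one edge (e.g. h–a), it is not an edgeless graph, so tw(G) ≥ 1. Hence tw(G) = 1 exactly.

Treewidth 1.
One such decomposition:
Bags: B1 = {a, h}  B2 = {a, f}  B3 = {d, f}  B4 = {b, d}  B5 = {b, c}  B6 = {c, e}  B7 = {e, g}
Tree: B1–B2, B2–B3, B3–B4, B4–B5, B5–B6, B6–B7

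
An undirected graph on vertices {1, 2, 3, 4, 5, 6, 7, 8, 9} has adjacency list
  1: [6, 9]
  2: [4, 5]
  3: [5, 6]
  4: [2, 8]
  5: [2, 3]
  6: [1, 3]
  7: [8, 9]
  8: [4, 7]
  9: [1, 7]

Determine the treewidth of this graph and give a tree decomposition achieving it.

Each bag holds 3 vertices, so the decomposition has width 2, which upper-bounds the treewidth. Since 7–9–1–6–3–5–2–4–8–7 is a cycle in G, G is not acyclic. Forests are exactly the graphs of treewidth ≤ 1, so tw(G) ≥ 2. Hence tw(G) = 2 exactly.

Treewidth 2.
One optimal decomposition is:
Bags: B1 = {1, 7, 9}  B2 = {1, 6, 7}  B3 = {3, 6, 7}  B4 = {3, 5, 7}  B5 = {2, 5, 7}  B6 = {2, 4, 7}  B7 = {4, 7, 8}
Tree: B1–B2, B2–B3, B3–B4, B4–B5, B5–B6, B6–B7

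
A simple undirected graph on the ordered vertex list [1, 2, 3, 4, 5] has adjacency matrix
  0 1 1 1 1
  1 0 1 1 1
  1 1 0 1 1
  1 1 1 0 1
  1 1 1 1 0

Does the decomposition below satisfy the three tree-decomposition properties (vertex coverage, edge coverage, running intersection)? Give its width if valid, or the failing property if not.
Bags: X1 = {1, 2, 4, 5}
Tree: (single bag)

No — vertex 3 appears in no bag.

A tree decomposition must satisfy three properties: every vertex lies in some bag; for every edge, both endpoints lie together in some bag; and for every vertex, the bags containing it form a connected subtree. Here vertex 3 appears in no bag, so the decomposition is invalid.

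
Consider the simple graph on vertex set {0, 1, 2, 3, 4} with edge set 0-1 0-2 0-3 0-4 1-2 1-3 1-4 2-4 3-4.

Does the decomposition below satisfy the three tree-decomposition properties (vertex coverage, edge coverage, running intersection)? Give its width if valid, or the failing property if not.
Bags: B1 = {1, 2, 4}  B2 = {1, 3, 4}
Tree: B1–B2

A tree decomposition must satisfy three properties: every vertex lies in some bag; for every edge, both endpoints lie together in some bag; and for every vertex, the bags containing it form a connected subtree. Here vertex 0 appears in no bag, so the decomposition is invalid.

No — vertex 0 appears in no bag.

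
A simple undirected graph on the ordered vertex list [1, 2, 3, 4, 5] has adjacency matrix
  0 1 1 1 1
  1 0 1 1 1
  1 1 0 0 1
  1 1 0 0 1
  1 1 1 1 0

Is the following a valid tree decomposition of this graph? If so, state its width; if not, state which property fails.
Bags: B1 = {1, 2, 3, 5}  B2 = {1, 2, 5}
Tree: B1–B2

A tree decomposition must satisfy three properties: every vertex lies in some bag; for every edge, both endpoints lie together in some bag; and for every vertex, the bags containing it form a connected subtree. Here vertex 4 appears in no bag, so the decomposition is invalid.

No — vertex 4 appears in no bag.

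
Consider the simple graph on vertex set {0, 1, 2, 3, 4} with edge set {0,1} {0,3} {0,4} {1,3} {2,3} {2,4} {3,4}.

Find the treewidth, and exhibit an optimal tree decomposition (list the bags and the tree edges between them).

Every bag has size at most 3, so the width is 3 − 1 = 2 and tw(G) ≤ 2. Conversely, {0, 1, 3} is a clique of size 3, and the vertices of any clique must share a bag in every tree decomposition; so some bag has ≥ 3 vertices and tw(G) ≥ 2. Hence tw(G) = 2 exactly.

Treewidth 2.
One such decomposition:
Bags: B1 = {2, 3, 4}  B2 = {0, 3, 4}  B3 = {0, 1, 3}
Tree: B1–B2, B2–B3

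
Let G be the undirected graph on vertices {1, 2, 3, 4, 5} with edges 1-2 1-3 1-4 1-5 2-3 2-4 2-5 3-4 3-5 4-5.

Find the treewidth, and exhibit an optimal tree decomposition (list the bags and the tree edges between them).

Treewidth 4.
One optimal decomposition is:
Bags: B1 = {1, 2, 3, 4, 5}
Tree: (single bag)

A single bag containing all 5 vertices is trivially a valid decomposition of width 4. Conversely, {1, 2, 3, 4, 5} is a clique of size 5, and the vertices of any clique must share a bag in every tree decomposition; so some bag has ≥ 5 vertices and tw(G) ≥ 4. The upper and lower bounds meet at 4, so that is the treewidth.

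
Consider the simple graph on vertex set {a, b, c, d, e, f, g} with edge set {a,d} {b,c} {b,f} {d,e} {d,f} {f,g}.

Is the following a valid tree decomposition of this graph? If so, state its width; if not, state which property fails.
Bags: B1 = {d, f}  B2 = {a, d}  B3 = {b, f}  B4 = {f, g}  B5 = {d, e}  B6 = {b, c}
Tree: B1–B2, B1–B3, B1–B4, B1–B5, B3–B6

Vertex coverage: the bags together contain {a, b, c, d, e, f, g}, the full vertex set. Edge coverage: each edge of G has both endpoints in at least one bag. Running intersection: for every vertex, the bags containing it form a connected subtree. All three properties hold, so this is a valid tree decomposition of width max|bag| − 1 = 1, and hence tw(G) ≤ 1.

Yes; width 1.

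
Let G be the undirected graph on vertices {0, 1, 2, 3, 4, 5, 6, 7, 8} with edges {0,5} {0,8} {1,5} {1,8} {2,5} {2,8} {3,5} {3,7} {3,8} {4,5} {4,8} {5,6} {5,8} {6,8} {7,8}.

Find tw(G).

2

A width-2 tree decomposition is:
Bags: B1 = {5, 6, 8}  B2 = {3, 5, 8}  B3 = {3, 7, 8}  B4 = {1, 5, 8}  B5 = {0, 5, 8}  B6 = {4, 5, 8}  B7 = {2, 5, 8}
Tree: B1–B2, B2–B3, B1–B4, B2–B5, B1–B6, B1–B7
Each bag holds 3 vertices, so the decomposition has width 2, which upper-bounds the treewidth. For the lower bound, the 3 vertices {0, 5, 8} are pairwise adjacent, and any tree decomposition puts a clique entirely inside one bag — forcing width ≥ 2. Therefore the treewidth is 2.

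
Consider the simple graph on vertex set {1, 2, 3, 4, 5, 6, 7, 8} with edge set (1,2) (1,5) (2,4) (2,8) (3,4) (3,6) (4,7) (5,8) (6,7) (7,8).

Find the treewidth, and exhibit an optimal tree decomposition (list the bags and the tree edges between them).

Every bag has size at most 3, so the width is 3 − 1 = 2 and tw(G) ≤ 2. The edges 3–6–7–4–3 form a cycle, so G is not a tree and its treewidth is at least 2. Hence tw(G) = 2 exactly.

Treewidth 2.
Bags: B1 = {3, 4, 6}  B2 = {4, 6, 7}  B3 = {2, 4, 7}  B4 = {2, 7, 8}  B5 = {1, 2, 8}  B6 = {1, 5, 8}
Tree: B1–B2, B2–B3, B3–B4, B4–B5, B5–B6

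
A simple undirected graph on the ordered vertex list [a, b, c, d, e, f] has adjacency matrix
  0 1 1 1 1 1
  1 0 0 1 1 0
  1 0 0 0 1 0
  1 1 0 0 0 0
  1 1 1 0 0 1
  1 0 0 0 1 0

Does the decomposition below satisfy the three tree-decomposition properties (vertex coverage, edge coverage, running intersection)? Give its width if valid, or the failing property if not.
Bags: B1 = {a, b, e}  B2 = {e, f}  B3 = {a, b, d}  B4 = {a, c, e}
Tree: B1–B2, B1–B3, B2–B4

A tree decomposition must satisfy three properties: every vertex lies in some bag; for every edge, both endpoints lie together in some bag; and for every vertex, the bags containing it form a connected subtree. Here edge (a,f) lies in no bag, so the decomposition is invalid.

No — edge (a,f) lies in no bag.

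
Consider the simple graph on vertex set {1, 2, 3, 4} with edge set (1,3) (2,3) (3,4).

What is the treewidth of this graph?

A width-1 tree decomposition is:
Bags: B1 = {3, 4}  B2 = {2, 3}  B3 = {1, 3}
Tree: B1–B2, B1–B3
The largest bag has 2 vertices, giving width 1; this decomposition certifies tw(G) ≤ 1. Since G has at least one edge (e.g. 3–4), it is not an edgeless graph, so tw(G) ≥ 1. Therefore the treewidth is 1.

1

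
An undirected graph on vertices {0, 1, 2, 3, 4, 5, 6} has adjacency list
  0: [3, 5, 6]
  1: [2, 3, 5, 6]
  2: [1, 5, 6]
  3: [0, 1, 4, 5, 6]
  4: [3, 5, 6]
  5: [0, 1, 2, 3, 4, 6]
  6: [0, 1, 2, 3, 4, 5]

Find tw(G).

A width-3 tree decomposition is:
Bags: B1 = {1, 3, 5, 6}  B2 = {3, 4, 5, 6}  B3 = {0, 3, 5, 6}  B4 = {1, 2, 5, 6}
Tree: B1–B2, B1–B3, B1–B4
The largest bag has 4 vertices, giving width 3; this decomposition certifies tw(G) ≤ 3. For the lower bound, the 4 vertices {1, 2, 5, 6} are pairwise adjacent, and any tree decomposition puts a clique entirely inside one bag — forcing width ≥ 3. Therefore the treewidth is 3.

3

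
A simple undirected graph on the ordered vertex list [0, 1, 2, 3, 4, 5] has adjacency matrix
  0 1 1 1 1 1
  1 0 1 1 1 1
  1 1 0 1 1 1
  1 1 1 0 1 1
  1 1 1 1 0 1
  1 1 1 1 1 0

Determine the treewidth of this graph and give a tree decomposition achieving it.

With just one bag of size 6, the width is 6 − 1 = 5, so tw(G) ≤ 5. On the other hand G contains the 6-clique {0, 1, 2, 3, 4, 5}. A clique must lie in a single bag of any decomposition, so no decomposition can have width below 5. Hence tw(G) = 5 exactly.

Treewidth 5.
Bags: B1 = {0, 1, 2, 3, 4, 5}
Tree: (single bag)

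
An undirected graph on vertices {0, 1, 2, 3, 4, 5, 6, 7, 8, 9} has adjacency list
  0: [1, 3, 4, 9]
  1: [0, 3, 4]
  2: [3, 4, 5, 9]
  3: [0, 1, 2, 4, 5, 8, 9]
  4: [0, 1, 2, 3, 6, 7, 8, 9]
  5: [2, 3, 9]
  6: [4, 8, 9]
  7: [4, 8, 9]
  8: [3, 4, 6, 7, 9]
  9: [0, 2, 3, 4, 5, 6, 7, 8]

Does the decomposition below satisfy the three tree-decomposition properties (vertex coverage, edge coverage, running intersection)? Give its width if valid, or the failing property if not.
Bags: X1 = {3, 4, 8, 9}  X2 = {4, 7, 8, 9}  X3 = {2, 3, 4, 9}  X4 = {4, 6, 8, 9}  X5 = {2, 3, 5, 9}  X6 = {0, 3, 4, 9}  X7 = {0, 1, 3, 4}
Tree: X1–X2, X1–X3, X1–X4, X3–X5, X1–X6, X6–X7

Yes; width 3.

Vertex coverage: the bags together contain {0, 1, 2, 3, 4, 5, 6, 7, 8, 9}, the full vertex set. Edge coverage: each edge of G has both endpoints in at least one bag. Running intersection: for every vertex, the bags containing it form a connected subtree. All three properties hold, so this is a valid tree decomposition of width max|bag| − 1 = 3, and hence tw(G) ≤ 3.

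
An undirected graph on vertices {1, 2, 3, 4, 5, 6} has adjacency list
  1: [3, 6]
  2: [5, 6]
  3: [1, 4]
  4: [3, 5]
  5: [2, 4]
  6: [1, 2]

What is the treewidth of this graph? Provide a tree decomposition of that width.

Treewidth 2.
One such decomposition:
Bags: B1 = {1, 3, 4}  B2 = {1, 4, 6}  B3 = {2, 4, 6}  B4 = {2, 4, 5}
Tree: B1–B2, B2–B3, B3–B4

Each bag holds 3 vertices, so the decomposition has width 2, which upper-bounds the treewidth. For the lower bound, G contains the cycle 4–3–1–6–2–5–4, so G is not a forest; only forests have treewidth ≤ 1, hence tw(G) ≥ 2. Combining the bounds, tw(G) = 2.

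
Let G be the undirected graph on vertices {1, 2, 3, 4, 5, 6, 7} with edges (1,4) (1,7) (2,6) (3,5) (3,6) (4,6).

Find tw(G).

1

A width-1 tree decomposition is:
Bags: B1 = {3, 5}  B2 = {3, 6}  B3 = {4, 6}  B4 = {1, 4}  B5 = {1, 7}  B6 = {2, 6}
Tree: B1–B2, B2–B3, B3–B4, B4–B5, B3–B6
The largest bag has 2 vertices, giving width 1; this decomposition certifies tw(G) ≤ 1. G has an edge, so its treewidth is at least 1. The upper and lower bounds meet at 1, so that is the treewidth.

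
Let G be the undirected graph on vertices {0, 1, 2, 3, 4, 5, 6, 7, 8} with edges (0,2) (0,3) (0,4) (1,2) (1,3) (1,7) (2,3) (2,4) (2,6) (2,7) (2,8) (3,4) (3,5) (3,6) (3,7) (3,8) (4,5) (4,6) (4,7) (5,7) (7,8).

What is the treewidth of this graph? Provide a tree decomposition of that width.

Every bag has size at most 4, so the width is 4 − 1 = 3 and tw(G) ≤ 3. Conversely, {2, 3, 7, 8} is a clique of size 4, and the vertices of any clique must share a bag in every tree decomposition; so some bag has ≥ 4 vertices and tw(G) ≥ 3. Combining the bounds, tw(G) = 3.

Treewidth 3.
Bags: B1 = {2, 3, 4, 6}  B2 = {2, 3, 4, 7}  B3 = {2, 3, 7, 8}  B4 = {1, 2, 3, 7}  B5 = {3, 4, 5, 7}  B6 = {0, 2, 3, 4}
Tree: B1–B2, B2–B3, B3–B4, B2–B5, B1–B6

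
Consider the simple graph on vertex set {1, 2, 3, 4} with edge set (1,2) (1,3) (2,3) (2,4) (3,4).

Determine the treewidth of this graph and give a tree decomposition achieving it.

Every bag has size at most 3, so the width is 3 − 1 = 2 and tw(G) ≤ 2. Conversely, {1, 2, 3} is a clique of size 3, and the vertices of any clique must share a bag in every tree decomposition; so some bag has ≥ 3 vertices and tw(G) ≥ 2. Therefore the treewidth is 2.

Treewidth 2.
One optimal decomposition is:
Bags: B1 = {2, 3, 4}  B2 = {1, 2, 3}
Tree: B1–B2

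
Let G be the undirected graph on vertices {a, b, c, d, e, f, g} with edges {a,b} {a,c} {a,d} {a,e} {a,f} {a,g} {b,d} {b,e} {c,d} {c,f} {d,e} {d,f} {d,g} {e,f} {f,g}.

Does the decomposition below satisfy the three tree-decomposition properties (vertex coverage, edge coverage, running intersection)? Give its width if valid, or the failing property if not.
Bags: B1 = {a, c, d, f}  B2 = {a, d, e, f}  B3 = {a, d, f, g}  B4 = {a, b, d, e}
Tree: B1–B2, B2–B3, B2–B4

Vertex coverage: the bags together contain {a, b, c, d, e, f, g}, the full vertex set. Edge coverage: each edge of G has both endpoints in at least one bag. Running intersection: for every vertex, the bags containing it form a connected subtree. All three properties hold, so this is a valid tree decomposition of width max|bag| − 1 = 3, and hence tw(G) ≤ 3.

Yes; width 3.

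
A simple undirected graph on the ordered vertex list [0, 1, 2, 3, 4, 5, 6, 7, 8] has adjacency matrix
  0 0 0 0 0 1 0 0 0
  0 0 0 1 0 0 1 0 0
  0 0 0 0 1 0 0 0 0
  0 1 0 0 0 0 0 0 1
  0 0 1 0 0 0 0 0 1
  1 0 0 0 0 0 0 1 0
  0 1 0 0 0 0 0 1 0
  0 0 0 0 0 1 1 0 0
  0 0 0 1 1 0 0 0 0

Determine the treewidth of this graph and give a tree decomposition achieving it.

The largest bag has 2 vertices, giving width 1; this decomposition certifies tw(G) ≤ 1. Since G has at least one edge (e.g. 2–4), it is not an edgeless graph, so tw(G) ≥ 1. The upper and lower bounds meet at 1, so that is the treewidth.

Treewidth 1.
One optimal decomposition is:
Bags: B1 = {2, 4}  B2 = {4, 8}  B3 = {3, 8}  B4 = {1, 3}  B5 = {1, 6}  B6 = {6, 7}  B7 = {5, 7}  B8 = {0, 5}
Tree: B1–B2, B2–B3, B3–B4, B4–B5, B5–B6, B6–B7, B7–B8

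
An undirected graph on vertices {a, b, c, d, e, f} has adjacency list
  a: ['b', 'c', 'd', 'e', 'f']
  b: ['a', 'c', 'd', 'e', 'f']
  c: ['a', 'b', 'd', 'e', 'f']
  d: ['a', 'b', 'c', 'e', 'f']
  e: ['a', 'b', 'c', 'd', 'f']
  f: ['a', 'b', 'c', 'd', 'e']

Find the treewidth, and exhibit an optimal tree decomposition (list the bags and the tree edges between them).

With just one bag of size 6, the width is 6 − 1 = 5, so tw(G) ≤ 5. For the lower bound, the 6 vertices {a, b, c, d, e, f} are pairwise adjacent, and any tree decomposition puts a clique entirely inside one bag — forcing width ≥ 5. Hence tw(G) = 5 exactly.

Treewidth 5.
One optimal decomposition is:
Bags: B1 = {a, b, c, d, e, f}
Tree: (single bag)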